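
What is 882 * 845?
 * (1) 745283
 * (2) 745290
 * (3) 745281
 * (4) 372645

882 * 845 = 745290
2) 745290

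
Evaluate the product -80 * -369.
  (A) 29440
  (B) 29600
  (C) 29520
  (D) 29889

-80 * -369 = 29520
C) 29520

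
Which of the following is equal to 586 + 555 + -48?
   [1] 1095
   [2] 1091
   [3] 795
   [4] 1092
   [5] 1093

First: 586 + 555 = 1141
Then: 1141 + -48 = 1093
5) 1093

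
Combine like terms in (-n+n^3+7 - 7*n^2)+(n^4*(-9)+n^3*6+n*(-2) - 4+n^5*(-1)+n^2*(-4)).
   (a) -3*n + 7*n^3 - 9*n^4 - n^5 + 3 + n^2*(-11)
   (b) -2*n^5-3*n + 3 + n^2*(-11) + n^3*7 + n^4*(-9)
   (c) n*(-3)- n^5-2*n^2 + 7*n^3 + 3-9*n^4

Adding the polynomials and combining like terms:
(-n + n^3 + 7 - 7*n^2) + (n^4*(-9) + n^3*6 + n*(-2) - 4 + n^5*(-1) + n^2*(-4))
= -3*n + 7*n^3 - 9*n^4 - n^5 + 3 + n^2*(-11)
a) -3*n + 7*n^3 - 9*n^4 - n^5 + 3 + n^2*(-11)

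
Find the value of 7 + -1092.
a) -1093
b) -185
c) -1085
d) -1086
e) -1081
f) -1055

7 + -1092 = -1085
c) -1085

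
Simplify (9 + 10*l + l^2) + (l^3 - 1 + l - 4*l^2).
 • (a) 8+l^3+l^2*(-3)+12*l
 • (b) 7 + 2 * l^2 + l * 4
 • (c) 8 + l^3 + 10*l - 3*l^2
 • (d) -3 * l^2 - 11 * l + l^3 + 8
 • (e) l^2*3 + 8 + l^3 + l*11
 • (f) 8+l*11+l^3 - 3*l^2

Adding the polynomials and combining like terms:
(9 + 10*l + l^2) + (l^3 - 1 + l - 4*l^2)
= 8+l*11+l^3 - 3*l^2
f) 8+l*11+l^3 - 3*l^2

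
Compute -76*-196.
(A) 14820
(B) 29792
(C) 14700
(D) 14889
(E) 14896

-76 * -196 = 14896
E) 14896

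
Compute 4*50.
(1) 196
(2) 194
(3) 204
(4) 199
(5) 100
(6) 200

4 * 50 = 200
6) 200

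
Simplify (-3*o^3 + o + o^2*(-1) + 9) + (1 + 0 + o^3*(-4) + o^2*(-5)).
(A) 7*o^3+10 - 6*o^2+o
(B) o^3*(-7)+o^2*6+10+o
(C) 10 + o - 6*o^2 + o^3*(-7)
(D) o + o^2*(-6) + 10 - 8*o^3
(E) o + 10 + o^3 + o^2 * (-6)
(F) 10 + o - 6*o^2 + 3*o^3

Adding the polynomials and combining like terms:
(-3*o^3 + o + o^2*(-1) + 9) + (1 + 0 + o^3*(-4) + o^2*(-5))
= 10 + o - 6*o^2 + o^3*(-7)
C) 10 + o - 6*o^2 + o^3*(-7)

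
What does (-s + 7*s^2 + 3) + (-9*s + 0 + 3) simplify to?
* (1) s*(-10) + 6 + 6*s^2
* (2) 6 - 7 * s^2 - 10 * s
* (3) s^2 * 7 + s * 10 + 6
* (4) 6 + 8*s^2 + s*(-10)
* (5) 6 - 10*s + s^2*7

Adding the polynomials and combining like terms:
(-s + 7*s^2 + 3) + (-9*s + 0 + 3)
= 6 - 10*s + s^2*7
5) 6 - 10*s + s^2*7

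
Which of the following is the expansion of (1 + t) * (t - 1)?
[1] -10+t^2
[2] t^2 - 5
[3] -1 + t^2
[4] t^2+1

Expanding (1 + t) * (t - 1):
= -1 + t^2
3) -1 + t^2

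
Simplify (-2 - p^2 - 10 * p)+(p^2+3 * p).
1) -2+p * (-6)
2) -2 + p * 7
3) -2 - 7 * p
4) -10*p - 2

Adding the polynomials and combining like terms:
(-2 - p^2 - 10*p) + (p^2 + 3*p)
= -2 - 7 * p
3) -2 - 7 * p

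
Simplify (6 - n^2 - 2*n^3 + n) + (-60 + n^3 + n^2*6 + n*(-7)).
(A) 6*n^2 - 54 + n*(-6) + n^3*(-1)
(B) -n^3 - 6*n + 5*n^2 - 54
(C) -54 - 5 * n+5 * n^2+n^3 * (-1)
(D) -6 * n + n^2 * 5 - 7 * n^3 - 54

Adding the polynomials and combining like terms:
(6 - n^2 - 2*n^3 + n) + (-60 + n^3 + n^2*6 + n*(-7))
= -n^3 - 6*n + 5*n^2 - 54
B) -n^3 - 6*n + 5*n^2 - 54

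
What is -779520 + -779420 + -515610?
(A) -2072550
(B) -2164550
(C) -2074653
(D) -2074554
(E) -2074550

First: -779520 + -779420 = -1558940
Then: -1558940 + -515610 = -2074550
E) -2074550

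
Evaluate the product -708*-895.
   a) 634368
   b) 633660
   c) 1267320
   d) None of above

-708 * -895 = 633660
b) 633660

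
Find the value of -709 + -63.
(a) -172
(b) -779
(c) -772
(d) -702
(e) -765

-709 + -63 = -772
c) -772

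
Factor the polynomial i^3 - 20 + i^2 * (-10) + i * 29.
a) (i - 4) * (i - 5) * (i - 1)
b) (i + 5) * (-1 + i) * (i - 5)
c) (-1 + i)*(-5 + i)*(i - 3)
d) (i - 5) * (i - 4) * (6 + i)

We need to factor i^3 - 20 + i^2 * (-10) + i * 29.
The factored form is (i - 4) * (i - 5) * (i - 1).
a) (i - 4) * (i - 5) * (i - 1)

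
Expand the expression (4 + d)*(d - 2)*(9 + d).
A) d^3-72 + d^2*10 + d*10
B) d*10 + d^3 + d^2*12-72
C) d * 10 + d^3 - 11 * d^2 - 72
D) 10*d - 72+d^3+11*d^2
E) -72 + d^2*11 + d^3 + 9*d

Expanding (4 + d)*(d - 2)*(9 + d):
= 10*d - 72+d^3+11*d^2
D) 10*d - 72+d^3+11*d^2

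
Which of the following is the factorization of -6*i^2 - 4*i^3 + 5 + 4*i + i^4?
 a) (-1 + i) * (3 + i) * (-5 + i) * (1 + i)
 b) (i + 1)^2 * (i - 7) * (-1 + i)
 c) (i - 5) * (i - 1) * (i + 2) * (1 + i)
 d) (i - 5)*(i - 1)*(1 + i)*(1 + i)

We need to factor -6*i^2 - 4*i^3 + 5 + 4*i + i^4.
The factored form is (i - 5)*(i - 1)*(1 + i)*(1 + i).
d) (i - 5)*(i - 1)*(1 + i)*(1 + i)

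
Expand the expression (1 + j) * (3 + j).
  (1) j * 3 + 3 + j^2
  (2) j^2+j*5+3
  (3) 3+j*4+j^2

Expanding (1 + j) * (3 + j):
= 3+j*4+j^2
3) 3+j*4+j^2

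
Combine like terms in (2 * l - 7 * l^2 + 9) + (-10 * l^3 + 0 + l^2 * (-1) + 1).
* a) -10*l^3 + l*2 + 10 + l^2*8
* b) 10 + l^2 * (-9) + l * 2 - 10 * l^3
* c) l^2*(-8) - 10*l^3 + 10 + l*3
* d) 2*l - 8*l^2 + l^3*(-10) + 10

Adding the polynomials and combining like terms:
(2*l - 7*l^2 + 9) + (-10*l^3 + 0 + l^2*(-1) + 1)
= 2*l - 8*l^2 + l^3*(-10) + 10
d) 2*l - 8*l^2 + l^3*(-10) + 10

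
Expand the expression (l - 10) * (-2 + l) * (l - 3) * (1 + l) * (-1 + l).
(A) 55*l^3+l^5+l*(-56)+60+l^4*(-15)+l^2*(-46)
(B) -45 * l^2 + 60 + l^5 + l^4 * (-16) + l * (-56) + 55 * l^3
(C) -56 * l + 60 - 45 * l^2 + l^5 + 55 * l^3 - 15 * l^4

Expanding (l - 10) * (-2 + l) * (l - 3) * (1 + l) * (-1 + l):
= -56 * l + 60 - 45 * l^2 + l^5 + 55 * l^3 - 15 * l^4
C) -56 * l + 60 - 45 * l^2 + l^5 + 55 * l^3 - 15 * l^4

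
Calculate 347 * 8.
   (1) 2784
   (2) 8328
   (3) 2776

347 * 8 = 2776
3) 2776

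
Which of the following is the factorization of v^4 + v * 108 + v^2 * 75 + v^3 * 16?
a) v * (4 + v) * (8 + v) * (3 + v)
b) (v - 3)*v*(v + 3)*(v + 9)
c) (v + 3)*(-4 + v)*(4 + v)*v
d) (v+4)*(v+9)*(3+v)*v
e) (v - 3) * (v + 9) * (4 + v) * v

We need to factor v^4 + v * 108 + v^2 * 75 + v^3 * 16.
The factored form is (v+4)*(v+9)*(3+v)*v.
d) (v+4)*(v+9)*(3+v)*v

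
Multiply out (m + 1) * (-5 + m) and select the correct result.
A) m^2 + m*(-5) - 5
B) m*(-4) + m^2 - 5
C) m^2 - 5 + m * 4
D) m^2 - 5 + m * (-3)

Expanding (m + 1) * (-5 + m):
= m*(-4) + m^2 - 5
B) m*(-4) + m^2 - 5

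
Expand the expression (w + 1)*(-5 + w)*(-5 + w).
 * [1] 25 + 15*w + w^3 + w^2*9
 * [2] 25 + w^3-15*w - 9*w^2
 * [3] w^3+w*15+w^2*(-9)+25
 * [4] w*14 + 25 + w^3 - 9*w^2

Expanding (w + 1)*(-5 + w)*(-5 + w):
= w^3+w*15+w^2*(-9)+25
3) w^3+w*15+w^2*(-9)+25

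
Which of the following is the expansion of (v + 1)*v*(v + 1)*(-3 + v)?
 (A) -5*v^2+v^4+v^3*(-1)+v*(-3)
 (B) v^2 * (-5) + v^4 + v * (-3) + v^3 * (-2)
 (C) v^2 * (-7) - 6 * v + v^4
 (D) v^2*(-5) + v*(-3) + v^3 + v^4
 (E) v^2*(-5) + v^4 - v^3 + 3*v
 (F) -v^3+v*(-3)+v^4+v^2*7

Expanding (v + 1)*v*(v + 1)*(-3 + v):
= -5*v^2+v^4+v^3*(-1)+v*(-3)
A) -5*v^2+v^4+v^3*(-1)+v*(-3)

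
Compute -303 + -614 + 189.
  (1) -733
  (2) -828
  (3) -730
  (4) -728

First: -303 + -614 = -917
Then: -917 + 189 = -728
4) -728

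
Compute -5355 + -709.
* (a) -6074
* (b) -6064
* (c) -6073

-5355 + -709 = -6064
b) -6064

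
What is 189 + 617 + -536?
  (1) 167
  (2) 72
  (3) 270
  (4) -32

First: 189 + 617 = 806
Then: 806 + -536 = 270
3) 270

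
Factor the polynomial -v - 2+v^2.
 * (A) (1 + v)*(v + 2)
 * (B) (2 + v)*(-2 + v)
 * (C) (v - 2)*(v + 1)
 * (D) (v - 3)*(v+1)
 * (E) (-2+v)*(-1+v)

We need to factor -v - 2+v^2.
The factored form is (v - 2)*(v + 1).
C) (v - 2)*(v + 1)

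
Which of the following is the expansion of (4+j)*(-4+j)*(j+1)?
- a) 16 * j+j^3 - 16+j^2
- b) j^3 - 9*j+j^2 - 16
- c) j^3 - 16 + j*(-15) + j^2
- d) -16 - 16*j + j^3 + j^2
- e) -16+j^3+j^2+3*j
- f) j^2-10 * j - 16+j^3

Expanding (4+j)*(-4+j)*(j+1):
= -16 - 16*j + j^3 + j^2
d) -16 - 16*j + j^3 + j^2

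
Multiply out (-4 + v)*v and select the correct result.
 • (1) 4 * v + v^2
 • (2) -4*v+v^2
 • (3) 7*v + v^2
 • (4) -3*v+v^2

Expanding (-4 + v)*v:
= -4*v+v^2
2) -4*v+v^2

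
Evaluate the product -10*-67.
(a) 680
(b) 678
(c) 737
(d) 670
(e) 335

-10 * -67 = 670
d) 670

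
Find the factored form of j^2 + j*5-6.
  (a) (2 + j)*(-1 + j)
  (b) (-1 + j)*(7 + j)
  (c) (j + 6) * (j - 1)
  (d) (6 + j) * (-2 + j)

We need to factor j^2 + j*5-6.
The factored form is (j + 6) * (j - 1).
c) (j + 6) * (j - 1)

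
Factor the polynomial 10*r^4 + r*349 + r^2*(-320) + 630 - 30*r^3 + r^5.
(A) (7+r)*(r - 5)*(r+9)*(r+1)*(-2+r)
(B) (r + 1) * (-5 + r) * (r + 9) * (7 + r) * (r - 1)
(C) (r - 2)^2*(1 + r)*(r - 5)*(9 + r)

We need to factor 10*r^4 + r*349 + r^2*(-320) + 630 - 30*r^3 + r^5.
The factored form is (7+r)*(r - 5)*(r+9)*(r+1)*(-2+r).
A) (7+r)*(r - 5)*(r+9)*(r+1)*(-2+r)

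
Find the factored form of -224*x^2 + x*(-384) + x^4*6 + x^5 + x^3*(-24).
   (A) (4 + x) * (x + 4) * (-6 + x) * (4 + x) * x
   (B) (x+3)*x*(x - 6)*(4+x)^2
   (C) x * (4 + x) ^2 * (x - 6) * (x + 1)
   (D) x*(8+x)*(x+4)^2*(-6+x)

We need to factor -224*x^2 + x*(-384) + x^4*6 + x^5 + x^3*(-24).
The factored form is (4 + x) * (x + 4) * (-6 + x) * (4 + x) * x.
A) (4 + x) * (x + 4) * (-6 + x) * (4 + x) * x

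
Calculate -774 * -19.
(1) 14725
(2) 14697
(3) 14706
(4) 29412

-774 * -19 = 14706
3) 14706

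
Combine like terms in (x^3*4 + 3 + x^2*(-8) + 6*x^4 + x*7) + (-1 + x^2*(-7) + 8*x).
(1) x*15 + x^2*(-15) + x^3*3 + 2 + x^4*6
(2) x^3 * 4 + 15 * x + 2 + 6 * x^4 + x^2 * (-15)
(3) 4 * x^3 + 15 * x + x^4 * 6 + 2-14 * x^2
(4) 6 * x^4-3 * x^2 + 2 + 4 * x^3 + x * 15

Adding the polynomials and combining like terms:
(x^3*4 + 3 + x^2*(-8) + 6*x^4 + x*7) + (-1 + x^2*(-7) + 8*x)
= x^3 * 4 + 15 * x + 2 + 6 * x^4 + x^2 * (-15)
2) x^3 * 4 + 15 * x + 2 + 6 * x^4 + x^2 * (-15)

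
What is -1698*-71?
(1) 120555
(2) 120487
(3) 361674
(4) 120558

-1698 * -71 = 120558
4) 120558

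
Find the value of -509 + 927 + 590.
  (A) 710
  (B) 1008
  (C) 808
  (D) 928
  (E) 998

First: -509 + 927 = 418
Then: 418 + 590 = 1008
B) 1008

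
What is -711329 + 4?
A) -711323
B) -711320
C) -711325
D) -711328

-711329 + 4 = -711325
C) -711325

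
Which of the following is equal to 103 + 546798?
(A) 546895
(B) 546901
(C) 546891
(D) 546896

103 + 546798 = 546901
B) 546901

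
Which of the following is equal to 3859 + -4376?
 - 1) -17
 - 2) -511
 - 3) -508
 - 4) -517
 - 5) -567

3859 + -4376 = -517
4) -517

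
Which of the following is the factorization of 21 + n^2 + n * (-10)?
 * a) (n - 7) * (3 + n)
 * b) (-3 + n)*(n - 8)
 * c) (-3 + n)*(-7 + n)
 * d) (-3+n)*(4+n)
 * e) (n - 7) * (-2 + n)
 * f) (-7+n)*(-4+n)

We need to factor 21 + n^2 + n * (-10).
The factored form is (-3 + n)*(-7 + n).
c) (-3 + n)*(-7 + n)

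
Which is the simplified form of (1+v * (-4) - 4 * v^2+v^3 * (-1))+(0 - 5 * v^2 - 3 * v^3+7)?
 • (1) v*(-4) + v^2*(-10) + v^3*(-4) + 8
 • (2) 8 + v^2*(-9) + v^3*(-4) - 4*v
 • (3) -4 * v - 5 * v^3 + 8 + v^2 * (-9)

Adding the polynomials and combining like terms:
(1 + v*(-4) - 4*v^2 + v^3*(-1)) + (0 - 5*v^2 - 3*v^3 + 7)
= 8 + v^2*(-9) + v^3*(-4) - 4*v
2) 8 + v^2*(-9) + v^3*(-4) - 4*v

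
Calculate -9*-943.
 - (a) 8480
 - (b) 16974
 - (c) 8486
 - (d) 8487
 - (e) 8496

-9 * -943 = 8487
d) 8487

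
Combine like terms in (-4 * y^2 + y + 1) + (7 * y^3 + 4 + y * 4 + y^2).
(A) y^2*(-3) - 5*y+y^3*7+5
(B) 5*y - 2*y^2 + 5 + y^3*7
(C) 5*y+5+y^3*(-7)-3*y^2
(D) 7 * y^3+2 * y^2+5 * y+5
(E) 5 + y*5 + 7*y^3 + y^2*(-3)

Adding the polynomials and combining like terms:
(-4*y^2 + y + 1) + (7*y^3 + 4 + y*4 + y^2)
= 5 + y*5 + 7*y^3 + y^2*(-3)
E) 5 + y*5 + 7*y^3 + y^2*(-3)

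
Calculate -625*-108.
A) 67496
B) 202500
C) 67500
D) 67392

-625 * -108 = 67500
C) 67500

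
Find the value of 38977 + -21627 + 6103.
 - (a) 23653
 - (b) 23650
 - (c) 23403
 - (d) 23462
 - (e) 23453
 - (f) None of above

First: 38977 + -21627 = 17350
Then: 17350 + 6103 = 23453
e) 23453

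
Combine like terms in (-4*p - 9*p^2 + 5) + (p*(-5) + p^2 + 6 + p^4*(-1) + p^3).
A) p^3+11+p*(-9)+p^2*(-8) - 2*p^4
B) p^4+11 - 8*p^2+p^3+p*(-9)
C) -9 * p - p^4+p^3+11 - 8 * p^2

Adding the polynomials and combining like terms:
(-4*p - 9*p^2 + 5) + (p*(-5) + p^2 + 6 + p^4*(-1) + p^3)
= -9 * p - p^4+p^3+11 - 8 * p^2
C) -9 * p - p^4+p^3+11 - 8 * p^2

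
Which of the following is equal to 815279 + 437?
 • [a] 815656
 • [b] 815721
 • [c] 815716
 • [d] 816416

815279 + 437 = 815716
c) 815716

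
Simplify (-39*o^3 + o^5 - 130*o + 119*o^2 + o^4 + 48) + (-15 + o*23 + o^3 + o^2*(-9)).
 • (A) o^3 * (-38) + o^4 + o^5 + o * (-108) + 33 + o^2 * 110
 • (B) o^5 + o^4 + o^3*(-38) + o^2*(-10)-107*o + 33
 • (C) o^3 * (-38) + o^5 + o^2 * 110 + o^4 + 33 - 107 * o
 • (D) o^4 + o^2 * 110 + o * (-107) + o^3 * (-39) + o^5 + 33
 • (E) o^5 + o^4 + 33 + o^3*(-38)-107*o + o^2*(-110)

Adding the polynomials and combining like terms:
(-39*o^3 + o^5 - 130*o + 119*o^2 + o^4 + 48) + (-15 + o*23 + o^3 + o^2*(-9))
= o^3 * (-38) + o^5 + o^2 * 110 + o^4 + 33 - 107 * o
C) o^3 * (-38) + o^5 + o^2 * 110 + o^4 + 33 - 107 * o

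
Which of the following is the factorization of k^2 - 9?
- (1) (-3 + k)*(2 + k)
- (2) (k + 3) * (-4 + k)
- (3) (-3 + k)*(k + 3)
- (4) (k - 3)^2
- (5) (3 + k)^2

We need to factor k^2 - 9.
The factored form is (-3 + k)*(k + 3).
3) (-3 + k)*(k + 3)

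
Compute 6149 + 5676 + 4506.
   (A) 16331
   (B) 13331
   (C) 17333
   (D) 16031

First: 6149 + 5676 = 11825
Then: 11825 + 4506 = 16331
A) 16331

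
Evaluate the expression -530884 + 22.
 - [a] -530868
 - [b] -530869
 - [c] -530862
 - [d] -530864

-530884 + 22 = -530862
c) -530862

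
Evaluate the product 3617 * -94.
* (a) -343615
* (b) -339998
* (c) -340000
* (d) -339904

3617 * -94 = -339998
b) -339998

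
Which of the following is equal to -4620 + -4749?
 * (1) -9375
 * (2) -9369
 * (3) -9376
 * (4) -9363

-4620 + -4749 = -9369
2) -9369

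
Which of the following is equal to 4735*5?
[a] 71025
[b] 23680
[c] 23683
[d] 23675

4735 * 5 = 23675
d) 23675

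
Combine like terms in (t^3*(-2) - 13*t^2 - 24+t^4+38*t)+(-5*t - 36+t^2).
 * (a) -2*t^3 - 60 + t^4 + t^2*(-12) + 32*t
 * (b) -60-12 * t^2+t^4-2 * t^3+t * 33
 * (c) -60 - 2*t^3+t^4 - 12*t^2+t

Adding the polynomials and combining like terms:
(t^3*(-2) - 13*t^2 - 24 + t^4 + 38*t) + (-5*t - 36 + t^2)
= -60-12 * t^2+t^4-2 * t^3+t * 33
b) -60-12 * t^2+t^4-2 * t^3+t * 33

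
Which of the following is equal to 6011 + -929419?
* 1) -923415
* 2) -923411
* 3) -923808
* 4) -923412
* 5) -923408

6011 + -929419 = -923408
5) -923408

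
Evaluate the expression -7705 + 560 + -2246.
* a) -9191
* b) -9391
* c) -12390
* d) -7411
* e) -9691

First: -7705 + 560 = -7145
Then: -7145 + -2246 = -9391
b) -9391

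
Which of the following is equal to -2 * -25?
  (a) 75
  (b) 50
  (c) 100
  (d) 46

-2 * -25 = 50
b) 50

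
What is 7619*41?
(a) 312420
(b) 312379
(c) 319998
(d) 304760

7619 * 41 = 312379
b) 312379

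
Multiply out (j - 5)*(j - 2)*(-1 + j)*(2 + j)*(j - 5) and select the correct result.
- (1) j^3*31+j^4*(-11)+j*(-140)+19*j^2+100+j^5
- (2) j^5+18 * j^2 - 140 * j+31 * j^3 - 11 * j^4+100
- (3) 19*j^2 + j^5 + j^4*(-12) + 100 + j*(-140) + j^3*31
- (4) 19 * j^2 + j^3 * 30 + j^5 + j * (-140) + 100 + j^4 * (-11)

Expanding (j - 5)*(j - 2)*(-1 + j)*(2 + j)*(j - 5):
= j^3*31+j^4*(-11)+j*(-140)+19*j^2+100+j^5
1) j^3*31+j^4*(-11)+j*(-140)+19*j^2+100+j^5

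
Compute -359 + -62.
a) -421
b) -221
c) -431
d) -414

-359 + -62 = -421
a) -421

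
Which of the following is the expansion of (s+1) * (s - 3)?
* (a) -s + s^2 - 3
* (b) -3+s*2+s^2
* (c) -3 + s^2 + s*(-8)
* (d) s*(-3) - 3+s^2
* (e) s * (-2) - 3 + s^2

Expanding (s+1) * (s - 3):
= s * (-2) - 3 + s^2
e) s * (-2) - 3 + s^2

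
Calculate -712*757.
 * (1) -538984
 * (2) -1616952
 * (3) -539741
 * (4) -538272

-712 * 757 = -538984
1) -538984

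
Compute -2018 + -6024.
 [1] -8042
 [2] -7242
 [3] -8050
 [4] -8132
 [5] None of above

-2018 + -6024 = -8042
1) -8042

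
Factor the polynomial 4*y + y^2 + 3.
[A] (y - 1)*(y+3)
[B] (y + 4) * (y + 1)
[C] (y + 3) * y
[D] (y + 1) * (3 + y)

We need to factor 4*y + y^2 + 3.
The factored form is (y + 1) * (3 + y).
D) (y + 1) * (3 + y)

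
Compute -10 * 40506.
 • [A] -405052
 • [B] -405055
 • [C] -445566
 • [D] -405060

-10 * 40506 = -405060
D) -405060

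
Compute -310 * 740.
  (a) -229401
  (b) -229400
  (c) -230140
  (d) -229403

-310 * 740 = -229400
b) -229400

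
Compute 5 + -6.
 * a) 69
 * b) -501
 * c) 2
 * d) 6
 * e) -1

5 + -6 = -1
e) -1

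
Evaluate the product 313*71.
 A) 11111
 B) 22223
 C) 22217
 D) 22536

313 * 71 = 22223
B) 22223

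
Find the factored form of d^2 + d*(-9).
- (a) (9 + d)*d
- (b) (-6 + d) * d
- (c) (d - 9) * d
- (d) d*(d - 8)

We need to factor d^2 + d*(-9).
The factored form is (d - 9) * d.
c) (d - 9) * d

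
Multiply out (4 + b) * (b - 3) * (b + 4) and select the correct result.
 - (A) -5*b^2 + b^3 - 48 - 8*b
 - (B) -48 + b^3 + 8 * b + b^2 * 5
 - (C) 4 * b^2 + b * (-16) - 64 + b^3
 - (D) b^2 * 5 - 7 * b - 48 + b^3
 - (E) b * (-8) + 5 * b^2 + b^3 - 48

Expanding (4 + b) * (b - 3) * (b + 4):
= b * (-8) + 5 * b^2 + b^3 - 48
E) b * (-8) + 5 * b^2 + b^3 - 48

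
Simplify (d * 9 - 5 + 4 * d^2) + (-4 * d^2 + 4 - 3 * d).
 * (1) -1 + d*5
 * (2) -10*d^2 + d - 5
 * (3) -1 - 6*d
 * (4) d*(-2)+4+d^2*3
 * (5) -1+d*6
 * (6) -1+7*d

Adding the polynomials and combining like terms:
(d*9 - 5 + 4*d^2) + (-4*d^2 + 4 - 3*d)
= -1+d*6
5) -1+d*6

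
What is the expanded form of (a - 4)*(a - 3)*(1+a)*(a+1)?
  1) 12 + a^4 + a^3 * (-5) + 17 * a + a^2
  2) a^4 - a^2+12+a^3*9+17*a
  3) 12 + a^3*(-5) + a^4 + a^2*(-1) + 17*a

Expanding (a - 4)*(a - 3)*(1+a)*(a+1):
= 12 + a^3*(-5) + a^4 + a^2*(-1) + 17*a
3) 12 + a^3*(-5) + a^4 + a^2*(-1) + 17*a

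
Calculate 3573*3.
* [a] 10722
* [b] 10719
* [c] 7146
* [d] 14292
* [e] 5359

3573 * 3 = 10719
b) 10719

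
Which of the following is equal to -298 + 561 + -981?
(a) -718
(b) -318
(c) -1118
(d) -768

First: -298 + 561 = 263
Then: 263 + -981 = -718
a) -718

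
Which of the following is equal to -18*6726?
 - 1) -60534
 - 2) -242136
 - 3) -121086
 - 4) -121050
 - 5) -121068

-18 * 6726 = -121068
5) -121068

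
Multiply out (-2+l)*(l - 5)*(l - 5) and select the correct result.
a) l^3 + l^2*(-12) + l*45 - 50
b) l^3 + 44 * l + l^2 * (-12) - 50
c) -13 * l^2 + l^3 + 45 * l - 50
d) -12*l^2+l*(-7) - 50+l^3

Expanding (-2+l)*(l - 5)*(l - 5):
= l^3 + l^2*(-12) + l*45 - 50
a) l^3 + l^2*(-12) + l*45 - 50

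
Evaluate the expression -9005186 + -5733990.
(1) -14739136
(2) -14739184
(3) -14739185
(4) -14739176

-9005186 + -5733990 = -14739176
4) -14739176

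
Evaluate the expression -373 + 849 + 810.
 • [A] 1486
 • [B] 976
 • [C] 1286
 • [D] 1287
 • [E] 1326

First: -373 + 849 = 476
Then: 476 + 810 = 1286
C) 1286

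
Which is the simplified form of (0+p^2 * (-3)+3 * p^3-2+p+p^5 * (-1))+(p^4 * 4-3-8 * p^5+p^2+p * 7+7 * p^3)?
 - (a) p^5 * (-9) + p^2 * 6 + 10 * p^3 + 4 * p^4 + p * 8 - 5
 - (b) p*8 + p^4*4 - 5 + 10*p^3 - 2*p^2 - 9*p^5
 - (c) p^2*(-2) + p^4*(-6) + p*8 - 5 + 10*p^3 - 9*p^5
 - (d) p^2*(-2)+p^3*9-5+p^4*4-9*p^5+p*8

Adding the polynomials and combining like terms:
(0 + p^2*(-3) + 3*p^3 - 2 + p + p^5*(-1)) + (p^4*4 - 3 - 8*p^5 + p^2 + p*7 + 7*p^3)
= p*8 + p^4*4 - 5 + 10*p^3 - 2*p^2 - 9*p^5
b) p*8 + p^4*4 - 5 + 10*p^3 - 2*p^2 - 9*p^5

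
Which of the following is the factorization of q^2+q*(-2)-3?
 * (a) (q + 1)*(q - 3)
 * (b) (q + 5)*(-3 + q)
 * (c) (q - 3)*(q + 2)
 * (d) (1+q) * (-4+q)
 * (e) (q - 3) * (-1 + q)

We need to factor q^2+q*(-2)-3.
The factored form is (q + 1)*(q - 3).
a) (q + 1)*(q - 3)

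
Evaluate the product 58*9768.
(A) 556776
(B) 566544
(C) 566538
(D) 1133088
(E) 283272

58 * 9768 = 566544
B) 566544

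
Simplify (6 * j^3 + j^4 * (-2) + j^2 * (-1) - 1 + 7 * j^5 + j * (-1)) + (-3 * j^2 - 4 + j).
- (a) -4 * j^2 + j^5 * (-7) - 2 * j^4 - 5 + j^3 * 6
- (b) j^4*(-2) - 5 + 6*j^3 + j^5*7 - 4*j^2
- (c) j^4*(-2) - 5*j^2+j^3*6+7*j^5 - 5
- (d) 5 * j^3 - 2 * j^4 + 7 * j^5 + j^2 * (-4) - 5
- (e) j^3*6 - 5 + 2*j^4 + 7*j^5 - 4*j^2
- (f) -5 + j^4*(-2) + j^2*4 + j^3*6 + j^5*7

Adding the polynomials and combining like terms:
(6*j^3 + j^4*(-2) + j^2*(-1) - 1 + 7*j^5 + j*(-1)) + (-3*j^2 - 4 + j)
= j^4*(-2) - 5 + 6*j^3 + j^5*7 - 4*j^2
b) j^4*(-2) - 5 + 6*j^3 + j^5*7 - 4*j^2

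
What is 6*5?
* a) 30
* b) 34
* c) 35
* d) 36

6 * 5 = 30
a) 30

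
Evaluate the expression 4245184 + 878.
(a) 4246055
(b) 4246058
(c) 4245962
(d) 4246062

4245184 + 878 = 4246062
d) 4246062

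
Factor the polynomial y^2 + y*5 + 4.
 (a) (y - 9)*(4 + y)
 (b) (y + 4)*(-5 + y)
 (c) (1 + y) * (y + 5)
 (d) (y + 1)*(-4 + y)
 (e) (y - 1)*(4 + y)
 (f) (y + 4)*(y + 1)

We need to factor y^2 + y*5 + 4.
The factored form is (y + 4)*(y + 1).
f) (y + 4)*(y + 1)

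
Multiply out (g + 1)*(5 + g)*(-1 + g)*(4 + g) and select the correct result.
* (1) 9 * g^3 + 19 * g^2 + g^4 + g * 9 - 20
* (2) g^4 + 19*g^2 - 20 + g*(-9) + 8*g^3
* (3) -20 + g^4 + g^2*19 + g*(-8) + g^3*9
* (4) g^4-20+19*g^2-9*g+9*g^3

Expanding (g + 1)*(5 + g)*(-1 + g)*(4 + g):
= g^4-20+19*g^2-9*g+9*g^3
4) g^4-20+19*g^2-9*g+9*g^3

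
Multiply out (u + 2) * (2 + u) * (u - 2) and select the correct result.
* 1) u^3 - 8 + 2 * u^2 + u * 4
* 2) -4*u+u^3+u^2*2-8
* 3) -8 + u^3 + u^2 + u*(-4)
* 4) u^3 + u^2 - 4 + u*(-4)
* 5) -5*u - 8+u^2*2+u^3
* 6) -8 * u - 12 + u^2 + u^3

Expanding (u + 2) * (2 + u) * (u - 2):
= -4*u+u^3+u^2*2-8
2) -4*u+u^3+u^2*2-8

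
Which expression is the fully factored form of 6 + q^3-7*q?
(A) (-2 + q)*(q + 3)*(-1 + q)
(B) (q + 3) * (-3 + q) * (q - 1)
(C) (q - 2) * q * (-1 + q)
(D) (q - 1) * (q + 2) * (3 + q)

We need to factor 6 + q^3-7*q.
The factored form is (-2 + q)*(q + 3)*(-1 + q).
A) (-2 + q)*(q + 3)*(-1 + q)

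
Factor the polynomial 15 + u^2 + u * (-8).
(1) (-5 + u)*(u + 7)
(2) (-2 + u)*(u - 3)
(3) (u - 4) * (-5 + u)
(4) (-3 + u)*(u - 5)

We need to factor 15 + u^2 + u * (-8).
The factored form is (-3 + u)*(u - 5).
4) (-3 + u)*(u - 5)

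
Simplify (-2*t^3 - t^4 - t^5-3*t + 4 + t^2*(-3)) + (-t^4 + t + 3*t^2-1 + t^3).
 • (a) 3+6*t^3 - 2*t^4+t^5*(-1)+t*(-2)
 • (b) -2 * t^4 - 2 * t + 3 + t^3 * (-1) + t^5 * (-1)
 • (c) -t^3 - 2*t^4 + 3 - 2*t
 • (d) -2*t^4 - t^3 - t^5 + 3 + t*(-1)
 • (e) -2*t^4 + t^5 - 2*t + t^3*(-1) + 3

Adding the polynomials and combining like terms:
(-2*t^3 - t^4 - t^5 - 3*t + 4 + t^2*(-3)) + (-t^4 + t + 3*t^2 - 1 + t^3)
= -2 * t^4 - 2 * t + 3 + t^3 * (-1) + t^5 * (-1)
b) -2 * t^4 - 2 * t + 3 + t^3 * (-1) + t^5 * (-1)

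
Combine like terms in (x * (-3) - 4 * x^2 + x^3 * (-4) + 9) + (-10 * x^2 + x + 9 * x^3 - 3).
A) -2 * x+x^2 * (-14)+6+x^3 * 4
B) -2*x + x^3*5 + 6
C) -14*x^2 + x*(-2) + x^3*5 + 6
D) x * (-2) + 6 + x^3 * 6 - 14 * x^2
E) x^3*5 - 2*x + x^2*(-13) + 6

Adding the polynomials and combining like terms:
(x*(-3) - 4*x^2 + x^3*(-4) + 9) + (-10*x^2 + x + 9*x^3 - 3)
= -14*x^2 + x*(-2) + x^3*5 + 6
C) -14*x^2 + x*(-2) + x^3*5 + 6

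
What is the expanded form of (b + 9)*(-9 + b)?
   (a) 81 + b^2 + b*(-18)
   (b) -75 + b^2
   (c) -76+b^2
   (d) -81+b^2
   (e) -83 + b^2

Expanding (b + 9)*(-9 + b):
= -81+b^2
d) -81+b^2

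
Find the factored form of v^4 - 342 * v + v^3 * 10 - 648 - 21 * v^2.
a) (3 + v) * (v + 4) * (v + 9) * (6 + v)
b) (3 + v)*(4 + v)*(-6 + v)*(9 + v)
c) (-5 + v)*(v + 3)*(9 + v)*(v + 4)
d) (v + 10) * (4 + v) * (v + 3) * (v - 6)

We need to factor v^4 - 342 * v + v^3 * 10 - 648 - 21 * v^2.
The factored form is (3 + v)*(4 + v)*(-6 + v)*(9 + v).
b) (3 + v)*(4 + v)*(-6 + v)*(9 + v)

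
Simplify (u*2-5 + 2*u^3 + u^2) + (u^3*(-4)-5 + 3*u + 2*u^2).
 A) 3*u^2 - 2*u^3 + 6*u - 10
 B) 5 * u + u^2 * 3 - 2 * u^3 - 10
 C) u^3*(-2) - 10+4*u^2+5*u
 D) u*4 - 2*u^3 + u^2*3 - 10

Adding the polynomials and combining like terms:
(u*2 - 5 + 2*u^3 + u^2) + (u^3*(-4) - 5 + 3*u + 2*u^2)
= 5 * u + u^2 * 3 - 2 * u^3 - 10
B) 5 * u + u^2 * 3 - 2 * u^3 - 10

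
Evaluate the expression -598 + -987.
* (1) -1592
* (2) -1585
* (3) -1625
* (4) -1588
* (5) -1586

-598 + -987 = -1585
2) -1585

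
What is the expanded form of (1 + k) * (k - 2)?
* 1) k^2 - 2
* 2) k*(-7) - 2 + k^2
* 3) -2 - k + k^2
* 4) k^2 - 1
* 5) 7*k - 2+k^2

Expanding (1 + k) * (k - 2):
= -2 - k + k^2
3) -2 - k + k^2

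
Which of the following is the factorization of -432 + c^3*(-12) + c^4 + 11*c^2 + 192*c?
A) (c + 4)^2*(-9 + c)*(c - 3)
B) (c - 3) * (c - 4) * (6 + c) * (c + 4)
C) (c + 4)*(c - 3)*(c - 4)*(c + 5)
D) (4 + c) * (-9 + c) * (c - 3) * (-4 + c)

We need to factor -432 + c^3*(-12) + c^4 + 11*c^2 + 192*c.
The factored form is (4 + c) * (-9 + c) * (c - 3) * (-4 + c).
D) (4 + c) * (-9 + c) * (c - 3) * (-4 + c)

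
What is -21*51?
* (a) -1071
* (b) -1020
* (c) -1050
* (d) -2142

-21 * 51 = -1071
a) -1071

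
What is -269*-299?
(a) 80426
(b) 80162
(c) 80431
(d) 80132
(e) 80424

-269 * -299 = 80431
c) 80431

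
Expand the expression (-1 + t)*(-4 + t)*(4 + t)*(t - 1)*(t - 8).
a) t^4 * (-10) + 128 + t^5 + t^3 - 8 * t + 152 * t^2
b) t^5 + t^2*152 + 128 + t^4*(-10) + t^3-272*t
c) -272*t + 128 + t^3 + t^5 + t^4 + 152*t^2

Expanding (-1 + t)*(-4 + t)*(4 + t)*(t - 1)*(t - 8):
= t^5 + t^2*152 + 128 + t^4*(-10) + t^3-272*t
b) t^5 + t^2*152 + 128 + t^4*(-10) + t^3-272*t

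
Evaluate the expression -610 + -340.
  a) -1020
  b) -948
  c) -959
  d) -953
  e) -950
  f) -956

-610 + -340 = -950
e) -950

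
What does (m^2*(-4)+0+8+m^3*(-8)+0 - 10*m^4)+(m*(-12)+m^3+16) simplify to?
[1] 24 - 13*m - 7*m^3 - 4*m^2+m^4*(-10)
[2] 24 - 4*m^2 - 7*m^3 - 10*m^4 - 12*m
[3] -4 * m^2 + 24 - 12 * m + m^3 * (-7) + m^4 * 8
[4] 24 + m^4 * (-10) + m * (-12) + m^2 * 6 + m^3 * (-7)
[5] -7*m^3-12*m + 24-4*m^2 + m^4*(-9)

Adding the polynomials and combining like terms:
(m^2*(-4) + 0 + 8 + m^3*(-8) + 0 - 10*m^4) + (m*(-12) + m^3 + 16)
= 24 - 4*m^2 - 7*m^3 - 10*m^4 - 12*m
2) 24 - 4*m^2 - 7*m^3 - 10*m^4 - 12*m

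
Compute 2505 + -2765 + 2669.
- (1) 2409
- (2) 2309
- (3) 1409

First: 2505 + -2765 = -260
Then: -260 + 2669 = 2409
1) 2409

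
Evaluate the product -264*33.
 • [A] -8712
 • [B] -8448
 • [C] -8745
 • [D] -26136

-264 * 33 = -8712
A) -8712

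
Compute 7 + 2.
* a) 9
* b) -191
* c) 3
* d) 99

7 + 2 = 9
a) 9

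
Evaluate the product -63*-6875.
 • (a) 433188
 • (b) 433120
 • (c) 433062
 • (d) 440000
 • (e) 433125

-63 * -6875 = 433125
e) 433125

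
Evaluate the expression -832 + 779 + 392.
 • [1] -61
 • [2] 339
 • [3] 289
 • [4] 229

First: -832 + 779 = -53
Then: -53 + 392 = 339
2) 339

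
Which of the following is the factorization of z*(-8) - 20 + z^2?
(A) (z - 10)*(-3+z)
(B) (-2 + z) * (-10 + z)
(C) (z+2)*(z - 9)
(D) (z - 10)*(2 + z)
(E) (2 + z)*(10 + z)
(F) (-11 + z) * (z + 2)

We need to factor z*(-8) - 20 + z^2.
The factored form is (z - 10)*(2 + z).
D) (z - 10)*(2 + z)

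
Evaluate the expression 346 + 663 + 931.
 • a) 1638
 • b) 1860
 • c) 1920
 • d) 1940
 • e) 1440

First: 346 + 663 = 1009
Then: 1009 + 931 = 1940
d) 1940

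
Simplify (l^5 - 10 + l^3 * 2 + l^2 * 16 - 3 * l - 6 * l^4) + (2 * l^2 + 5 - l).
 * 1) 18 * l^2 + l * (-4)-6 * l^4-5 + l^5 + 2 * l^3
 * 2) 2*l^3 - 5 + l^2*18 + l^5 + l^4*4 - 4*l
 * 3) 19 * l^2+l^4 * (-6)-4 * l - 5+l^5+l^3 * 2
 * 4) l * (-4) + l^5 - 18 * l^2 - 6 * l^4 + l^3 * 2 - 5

Adding the polynomials and combining like terms:
(l^5 - 10 + l^3*2 + l^2*16 - 3*l - 6*l^4) + (2*l^2 + 5 - l)
= 18 * l^2 + l * (-4)-6 * l^4-5 + l^5 + 2 * l^3
1) 18 * l^2 + l * (-4)-6 * l^4-5 + l^5 + 2 * l^3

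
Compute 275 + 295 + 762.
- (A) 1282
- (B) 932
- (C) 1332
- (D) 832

First: 275 + 295 = 570
Then: 570 + 762 = 1332
C) 1332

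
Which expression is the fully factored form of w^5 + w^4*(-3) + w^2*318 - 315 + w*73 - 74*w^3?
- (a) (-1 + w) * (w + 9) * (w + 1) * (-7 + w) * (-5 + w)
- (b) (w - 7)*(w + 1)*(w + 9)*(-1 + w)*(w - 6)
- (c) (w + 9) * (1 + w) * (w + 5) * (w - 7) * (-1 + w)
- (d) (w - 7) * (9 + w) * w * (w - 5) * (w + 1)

We need to factor w^5 + w^4*(-3) + w^2*318 - 315 + w*73 - 74*w^3.
The factored form is (-1 + w) * (w + 9) * (w + 1) * (-7 + w) * (-5 + w).
a) (-1 + w) * (w + 9) * (w + 1) * (-7 + w) * (-5 + w)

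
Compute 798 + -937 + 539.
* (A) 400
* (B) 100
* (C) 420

First: 798 + -937 = -139
Then: -139 + 539 = 400
A) 400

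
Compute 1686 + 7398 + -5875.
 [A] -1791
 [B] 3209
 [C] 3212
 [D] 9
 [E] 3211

First: 1686 + 7398 = 9084
Then: 9084 + -5875 = 3209
B) 3209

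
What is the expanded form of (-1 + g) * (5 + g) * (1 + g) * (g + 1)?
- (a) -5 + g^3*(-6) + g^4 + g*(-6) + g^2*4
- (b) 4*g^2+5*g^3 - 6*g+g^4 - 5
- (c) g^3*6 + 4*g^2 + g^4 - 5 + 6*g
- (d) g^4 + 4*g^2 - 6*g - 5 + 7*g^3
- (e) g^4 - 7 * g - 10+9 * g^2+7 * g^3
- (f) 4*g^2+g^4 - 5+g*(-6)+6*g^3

Expanding (-1 + g) * (5 + g) * (1 + g) * (g + 1):
= 4*g^2+g^4 - 5+g*(-6)+6*g^3
f) 4*g^2+g^4 - 5+g*(-6)+6*g^3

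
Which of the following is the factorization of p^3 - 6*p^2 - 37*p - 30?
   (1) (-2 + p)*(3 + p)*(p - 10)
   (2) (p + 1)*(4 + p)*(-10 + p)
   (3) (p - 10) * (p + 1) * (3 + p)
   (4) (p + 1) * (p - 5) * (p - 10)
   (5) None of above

We need to factor p^3 - 6*p^2 - 37*p - 30.
The factored form is (p - 10) * (p + 1) * (3 + p).
3) (p - 10) * (p + 1) * (3 + p)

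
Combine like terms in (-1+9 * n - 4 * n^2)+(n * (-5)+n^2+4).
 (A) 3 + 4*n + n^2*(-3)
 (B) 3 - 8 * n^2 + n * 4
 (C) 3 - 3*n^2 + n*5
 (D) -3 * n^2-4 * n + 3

Adding the polynomials and combining like terms:
(-1 + 9*n - 4*n^2) + (n*(-5) + n^2 + 4)
= 3 + 4*n + n^2*(-3)
A) 3 + 4*n + n^2*(-3)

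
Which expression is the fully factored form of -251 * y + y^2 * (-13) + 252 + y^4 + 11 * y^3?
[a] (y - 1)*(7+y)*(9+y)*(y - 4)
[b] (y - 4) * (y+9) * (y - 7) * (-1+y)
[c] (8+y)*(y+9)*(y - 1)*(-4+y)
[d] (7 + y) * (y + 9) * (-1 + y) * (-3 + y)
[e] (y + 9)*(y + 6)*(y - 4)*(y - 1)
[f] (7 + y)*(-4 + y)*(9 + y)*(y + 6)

We need to factor -251 * y + y^2 * (-13) + 252 + y^4 + 11 * y^3.
The factored form is (y - 1)*(7+y)*(9+y)*(y - 4).
a) (y - 1)*(7+y)*(9+y)*(y - 4)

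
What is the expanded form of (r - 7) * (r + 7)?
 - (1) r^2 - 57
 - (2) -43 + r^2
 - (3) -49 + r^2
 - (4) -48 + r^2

Expanding (r - 7) * (r + 7):
= -49 + r^2
3) -49 + r^2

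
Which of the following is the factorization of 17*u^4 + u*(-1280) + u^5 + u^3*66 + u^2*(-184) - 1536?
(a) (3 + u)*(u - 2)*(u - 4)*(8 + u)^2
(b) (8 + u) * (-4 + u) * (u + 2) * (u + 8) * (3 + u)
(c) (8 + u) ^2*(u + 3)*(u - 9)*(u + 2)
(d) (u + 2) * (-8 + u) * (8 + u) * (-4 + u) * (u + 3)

We need to factor 17*u^4 + u*(-1280) + u^5 + u^3*66 + u^2*(-184) - 1536.
The factored form is (8 + u) * (-4 + u) * (u + 2) * (u + 8) * (3 + u).
b) (8 + u) * (-4 + u) * (u + 2) * (u + 8) * (3 + u)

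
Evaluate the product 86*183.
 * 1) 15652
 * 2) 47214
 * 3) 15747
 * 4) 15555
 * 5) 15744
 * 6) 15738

86 * 183 = 15738
6) 15738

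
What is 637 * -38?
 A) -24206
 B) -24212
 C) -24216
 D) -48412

637 * -38 = -24206
A) -24206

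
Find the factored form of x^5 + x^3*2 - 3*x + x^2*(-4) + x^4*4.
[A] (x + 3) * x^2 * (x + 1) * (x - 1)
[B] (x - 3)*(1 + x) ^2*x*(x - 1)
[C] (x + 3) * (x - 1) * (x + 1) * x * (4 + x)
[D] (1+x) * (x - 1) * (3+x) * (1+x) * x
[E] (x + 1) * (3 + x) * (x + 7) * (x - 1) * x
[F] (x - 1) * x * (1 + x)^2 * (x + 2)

We need to factor x^5 + x^3*2 - 3*x + x^2*(-4) + x^4*4.
The factored form is (1+x) * (x - 1) * (3+x) * (1+x) * x.
D) (1+x) * (x - 1) * (3+x) * (1+x) * x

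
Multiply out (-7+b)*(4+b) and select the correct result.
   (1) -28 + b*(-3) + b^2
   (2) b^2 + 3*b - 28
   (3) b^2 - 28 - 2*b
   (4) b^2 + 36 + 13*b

Expanding (-7+b)*(4+b):
= -28 + b*(-3) + b^2
1) -28 + b*(-3) + b^2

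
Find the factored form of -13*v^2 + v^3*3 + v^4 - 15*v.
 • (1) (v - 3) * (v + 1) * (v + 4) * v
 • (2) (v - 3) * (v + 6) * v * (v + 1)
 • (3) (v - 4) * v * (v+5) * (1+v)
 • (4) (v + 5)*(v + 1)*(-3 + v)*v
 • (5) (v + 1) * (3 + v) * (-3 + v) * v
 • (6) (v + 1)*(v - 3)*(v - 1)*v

We need to factor -13*v^2 + v^3*3 + v^4 - 15*v.
The factored form is (v + 5)*(v + 1)*(-3 + v)*v.
4) (v + 5)*(v + 1)*(-3 + v)*v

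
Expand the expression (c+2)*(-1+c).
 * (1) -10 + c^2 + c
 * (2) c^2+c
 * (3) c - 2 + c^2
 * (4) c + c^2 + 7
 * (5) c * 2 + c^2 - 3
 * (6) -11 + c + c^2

Expanding (c+2)*(-1+c):
= c - 2 + c^2
3) c - 2 + c^2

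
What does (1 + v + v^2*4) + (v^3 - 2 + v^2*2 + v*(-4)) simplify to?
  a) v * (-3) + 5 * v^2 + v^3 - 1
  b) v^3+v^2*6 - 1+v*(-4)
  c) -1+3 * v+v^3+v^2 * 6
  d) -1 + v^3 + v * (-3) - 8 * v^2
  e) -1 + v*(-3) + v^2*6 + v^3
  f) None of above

Adding the polynomials and combining like terms:
(1 + v + v^2*4) + (v^3 - 2 + v^2*2 + v*(-4))
= -1 + v*(-3) + v^2*6 + v^3
e) -1 + v*(-3) + v^2*6 + v^3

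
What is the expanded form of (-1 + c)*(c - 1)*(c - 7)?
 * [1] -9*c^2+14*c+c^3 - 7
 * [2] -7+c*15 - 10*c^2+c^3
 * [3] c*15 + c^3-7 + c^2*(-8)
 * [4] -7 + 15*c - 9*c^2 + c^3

Expanding (-1 + c)*(c - 1)*(c - 7):
= -7 + 15*c - 9*c^2 + c^3
4) -7 + 15*c - 9*c^2 + c^3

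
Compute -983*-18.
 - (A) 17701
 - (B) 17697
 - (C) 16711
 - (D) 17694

-983 * -18 = 17694
D) 17694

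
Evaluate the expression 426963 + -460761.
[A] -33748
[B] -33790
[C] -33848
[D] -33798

426963 + -460761 = -33798
D) -33798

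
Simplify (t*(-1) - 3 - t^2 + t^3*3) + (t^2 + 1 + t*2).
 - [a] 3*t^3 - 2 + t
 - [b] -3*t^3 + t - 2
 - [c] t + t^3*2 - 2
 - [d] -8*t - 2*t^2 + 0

Adding the polynomials and combining like terms:
(t*(-1) - 3 - t^2 + t^3*3) + (t^2 + 1 + t*2)
= 3*t^3 - 2 + t
a) 3*t^3 - 2 + t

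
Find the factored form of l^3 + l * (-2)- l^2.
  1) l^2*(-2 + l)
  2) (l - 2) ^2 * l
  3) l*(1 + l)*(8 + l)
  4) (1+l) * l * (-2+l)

We need to factor l^3 + l * (-2)- l^2.
The factored form is (1+l) * l * (-2+l).
4) (1+l) * l * (-2+l)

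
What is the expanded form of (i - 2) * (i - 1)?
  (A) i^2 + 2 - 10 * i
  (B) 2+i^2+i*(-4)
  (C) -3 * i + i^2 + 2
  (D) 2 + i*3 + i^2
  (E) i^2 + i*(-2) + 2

Expanding (i - 2) * (i - 1):
= -3 * i + i^2 + 2
C) -3 * i + i^2 + 2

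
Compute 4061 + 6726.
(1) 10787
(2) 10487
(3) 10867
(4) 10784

4061 + 6726 = 10787
1) 10787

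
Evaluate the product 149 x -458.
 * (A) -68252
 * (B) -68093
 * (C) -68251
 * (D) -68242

149 * -458 = -68242
D) -68242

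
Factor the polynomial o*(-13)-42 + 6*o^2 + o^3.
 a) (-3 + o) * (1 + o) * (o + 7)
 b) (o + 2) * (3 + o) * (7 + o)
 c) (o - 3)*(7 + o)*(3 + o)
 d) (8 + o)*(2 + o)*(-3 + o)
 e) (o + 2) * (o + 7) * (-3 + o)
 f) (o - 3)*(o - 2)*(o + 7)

We need to factor o*(-13)-42 + 6*o^2 + o^3.
The factored form is (o + 2) * (o + 7) * (-3 + o).
e) (o + 2) * (o + 7) * (-3 + o)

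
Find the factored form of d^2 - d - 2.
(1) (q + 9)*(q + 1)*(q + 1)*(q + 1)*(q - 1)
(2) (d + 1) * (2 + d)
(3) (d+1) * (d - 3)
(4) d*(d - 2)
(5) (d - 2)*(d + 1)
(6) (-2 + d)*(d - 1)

We need to factor d^2 - d - 2.
The factored form is (d - 2)*(d + 1).
5) (d - 2)*(d + 1)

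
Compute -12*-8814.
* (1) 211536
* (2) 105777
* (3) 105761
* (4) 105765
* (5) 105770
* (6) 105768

-12 * -8814 = 105768
6) 105768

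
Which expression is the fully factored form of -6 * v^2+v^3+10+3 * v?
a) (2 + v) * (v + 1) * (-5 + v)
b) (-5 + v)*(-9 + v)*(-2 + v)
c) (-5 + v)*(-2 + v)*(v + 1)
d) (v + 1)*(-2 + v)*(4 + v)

We need to factor -6 * v^2+v^3+10+3 * v.
The factored form is (-5 + v)*(-2 + v)*(v + 1).
c) (-5 + v)*(-2 + v)*(v + 1)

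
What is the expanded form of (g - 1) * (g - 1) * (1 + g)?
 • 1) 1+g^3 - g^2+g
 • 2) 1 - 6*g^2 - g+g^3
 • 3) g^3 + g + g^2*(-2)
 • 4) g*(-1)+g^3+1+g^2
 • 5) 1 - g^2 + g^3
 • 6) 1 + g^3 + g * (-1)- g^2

Expanding (g - 1) * (g - 1) * (1 + g):
= 1 + g^3 + g * (-1)- g^2
6) 1 + g^3 + g * (-1)- g^2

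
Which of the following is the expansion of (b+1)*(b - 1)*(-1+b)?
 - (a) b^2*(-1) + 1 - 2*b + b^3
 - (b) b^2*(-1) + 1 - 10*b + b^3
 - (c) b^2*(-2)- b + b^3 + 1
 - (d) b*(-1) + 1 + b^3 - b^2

Expanding (b+1)*(b - 1)*(-1+b):
= b*(-1) + 1 + b^3 - b^2
d) b*(-1) + 1 + b^3 - b^2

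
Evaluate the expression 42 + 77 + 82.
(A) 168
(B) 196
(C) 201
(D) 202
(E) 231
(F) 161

First: 42 + 77 = 119
Then: 119 + 82 = 201
C) 201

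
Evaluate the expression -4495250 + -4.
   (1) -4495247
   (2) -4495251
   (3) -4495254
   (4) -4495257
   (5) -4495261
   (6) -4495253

-4495250 + -4 = -4495254
3) -4495254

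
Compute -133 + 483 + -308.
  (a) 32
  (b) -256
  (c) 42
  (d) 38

First: -133 + 483 = 350
Then: 350 + -308 = 42
c) 42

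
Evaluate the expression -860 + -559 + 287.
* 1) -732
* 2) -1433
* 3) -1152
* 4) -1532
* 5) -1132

First: -860 + -559 = -1419
Then: -1419 + 287 = -1132
5) -1132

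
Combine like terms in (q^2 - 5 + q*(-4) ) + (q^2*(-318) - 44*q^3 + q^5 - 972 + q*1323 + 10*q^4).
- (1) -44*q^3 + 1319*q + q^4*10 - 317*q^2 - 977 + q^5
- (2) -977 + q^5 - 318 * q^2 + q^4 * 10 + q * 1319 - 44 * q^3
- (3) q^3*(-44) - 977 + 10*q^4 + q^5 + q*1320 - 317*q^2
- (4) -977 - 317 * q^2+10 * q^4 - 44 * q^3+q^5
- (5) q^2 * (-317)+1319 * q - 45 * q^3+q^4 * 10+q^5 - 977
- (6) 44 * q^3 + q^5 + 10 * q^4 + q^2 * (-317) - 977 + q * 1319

Adding the polynomials and combining like terms:
(q^2 - 5 + q*(-4)) + (q^2*(-318) - 44*q^3 + q^5 - 972 + q*1323 + 10*q^4)
= -44*q^3 + 1319*q + q^4*10 - 317*q^2 - 977 + q^5
1) -44*q^3 + 1319*q + q^4*10 - 317*q^2 - 977 + q^5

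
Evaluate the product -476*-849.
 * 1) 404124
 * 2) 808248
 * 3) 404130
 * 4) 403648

-476 * -849 = 404124
1) 404124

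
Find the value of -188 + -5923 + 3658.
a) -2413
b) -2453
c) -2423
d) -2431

First: -188 + -5923 = -6111
Then: -6111 + 3658 = -2453
b) -2453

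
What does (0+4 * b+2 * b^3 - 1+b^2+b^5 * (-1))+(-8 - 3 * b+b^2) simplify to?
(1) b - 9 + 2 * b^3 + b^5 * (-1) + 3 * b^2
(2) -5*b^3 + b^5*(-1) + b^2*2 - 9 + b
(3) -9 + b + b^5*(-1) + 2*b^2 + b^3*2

Adding the polynomials and combining like terms:
(0 + 4*b + 2*b^3 - 1 + b^2 + b^5*(-1)) + (-8 - 3*b + b^2)
= -9 + b + b^5*(-1) + 2*b^2 + b^3*2
3) -9 + b + b^5*(-1) + 2*b^2 + b^3*2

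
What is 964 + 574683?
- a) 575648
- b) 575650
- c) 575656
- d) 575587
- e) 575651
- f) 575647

964 + 574683 = 575647
f) 575647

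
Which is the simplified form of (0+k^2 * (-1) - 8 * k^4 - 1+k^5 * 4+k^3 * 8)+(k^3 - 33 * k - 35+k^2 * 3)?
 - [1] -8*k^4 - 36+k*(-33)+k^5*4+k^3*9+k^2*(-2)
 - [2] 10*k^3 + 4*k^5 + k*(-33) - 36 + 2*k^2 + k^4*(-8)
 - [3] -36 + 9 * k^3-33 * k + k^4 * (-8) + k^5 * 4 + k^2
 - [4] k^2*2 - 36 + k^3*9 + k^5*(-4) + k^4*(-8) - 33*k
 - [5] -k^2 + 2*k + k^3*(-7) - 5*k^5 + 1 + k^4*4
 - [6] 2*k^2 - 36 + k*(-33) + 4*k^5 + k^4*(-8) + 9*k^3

Adding the polynomials and combining like terms:
(0 + k^2*(-1) - 8*k^4 - 1 + k^5*4 + k^3*8) + (k^3 - 33*k - 35 + k^2*3)
= 2*k^2 - 36 + k*(-33) + 4*k^5 + k^4*(-8) + 9*k^3
6) 2*k^2 - 36 + k*(-33) + 4*k^5 + k^4*(-8) + 9*k^3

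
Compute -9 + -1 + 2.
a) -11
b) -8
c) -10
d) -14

First: -9 + -1 = -10
Then: -10 + 2 = -8
b) -8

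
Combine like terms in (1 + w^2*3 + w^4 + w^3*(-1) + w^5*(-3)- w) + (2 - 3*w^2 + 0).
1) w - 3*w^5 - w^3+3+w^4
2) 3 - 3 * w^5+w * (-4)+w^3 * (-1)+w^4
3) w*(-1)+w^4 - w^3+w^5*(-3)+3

Adding the polynomials and combining like terms:
(1 + w^2*3 + w^4 + w^3*(-1) + w^5*(-3) - w) + (2 - 3*w^2 + 0)
= w*(-1)+w^4 - w^3+w^5*(-3)+3
3) w*(-1)+w^4 - w^3+w^5*(-3)+3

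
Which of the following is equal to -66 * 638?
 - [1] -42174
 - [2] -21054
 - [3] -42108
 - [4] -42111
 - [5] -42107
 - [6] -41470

-66 * 638 = -42108
3) -42108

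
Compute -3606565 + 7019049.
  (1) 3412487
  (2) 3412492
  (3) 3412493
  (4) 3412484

-3606565 + 7019049 = 3412484
4) 3412484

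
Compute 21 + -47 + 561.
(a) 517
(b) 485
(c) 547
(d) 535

First: 21 + -47 = -26
Then: -26 + 561 = 535
d) 535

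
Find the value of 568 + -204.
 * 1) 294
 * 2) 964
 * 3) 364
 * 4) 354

568 + -204 = 364
3) 364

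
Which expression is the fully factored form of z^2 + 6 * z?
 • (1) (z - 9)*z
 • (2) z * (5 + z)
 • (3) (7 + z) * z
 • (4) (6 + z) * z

We need to factor z^2 + 6 * z.
The factored form is (6 + z) * z.
4) (6 + z) * z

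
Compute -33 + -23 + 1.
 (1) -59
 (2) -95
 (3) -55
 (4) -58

First: -33 + -23 = -56
Then: -56 + 1 = -55
3) -55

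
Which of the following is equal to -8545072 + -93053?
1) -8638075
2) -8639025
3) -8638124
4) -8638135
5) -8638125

-8545072 + -93053 = -8638125
5) -8638125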